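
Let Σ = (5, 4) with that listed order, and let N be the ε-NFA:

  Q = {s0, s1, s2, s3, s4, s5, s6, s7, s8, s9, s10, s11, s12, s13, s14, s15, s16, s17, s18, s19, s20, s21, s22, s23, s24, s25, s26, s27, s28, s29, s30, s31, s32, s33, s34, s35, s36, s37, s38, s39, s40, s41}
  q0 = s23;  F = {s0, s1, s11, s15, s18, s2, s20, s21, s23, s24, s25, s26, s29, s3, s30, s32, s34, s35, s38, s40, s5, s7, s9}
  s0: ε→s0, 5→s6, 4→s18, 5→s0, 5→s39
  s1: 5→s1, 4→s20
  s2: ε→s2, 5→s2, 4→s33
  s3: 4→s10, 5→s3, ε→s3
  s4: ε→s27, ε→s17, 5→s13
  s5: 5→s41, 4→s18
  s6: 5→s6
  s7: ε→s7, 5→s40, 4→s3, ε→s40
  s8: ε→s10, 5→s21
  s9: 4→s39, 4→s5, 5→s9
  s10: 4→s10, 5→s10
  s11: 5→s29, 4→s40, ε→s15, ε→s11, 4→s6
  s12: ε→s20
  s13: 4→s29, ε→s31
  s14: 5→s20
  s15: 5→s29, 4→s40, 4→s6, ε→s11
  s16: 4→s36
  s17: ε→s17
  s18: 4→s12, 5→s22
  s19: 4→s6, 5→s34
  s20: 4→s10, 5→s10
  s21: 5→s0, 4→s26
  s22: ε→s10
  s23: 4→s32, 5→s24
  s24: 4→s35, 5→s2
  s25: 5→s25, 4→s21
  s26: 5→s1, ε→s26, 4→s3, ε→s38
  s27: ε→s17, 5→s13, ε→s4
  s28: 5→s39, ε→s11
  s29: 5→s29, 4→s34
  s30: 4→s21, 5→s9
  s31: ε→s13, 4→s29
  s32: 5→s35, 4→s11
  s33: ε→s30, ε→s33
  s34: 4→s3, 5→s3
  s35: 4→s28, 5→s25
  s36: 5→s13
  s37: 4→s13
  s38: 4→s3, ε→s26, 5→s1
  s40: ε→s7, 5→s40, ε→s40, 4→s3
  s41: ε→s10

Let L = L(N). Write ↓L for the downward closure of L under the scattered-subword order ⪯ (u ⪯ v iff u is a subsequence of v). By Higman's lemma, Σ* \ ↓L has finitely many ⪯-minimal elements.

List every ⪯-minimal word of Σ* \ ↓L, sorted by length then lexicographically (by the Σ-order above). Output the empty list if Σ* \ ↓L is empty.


Antichain: [44444, 554545, 445454].

|Q|=42, |F|=23, |δ|=93 (27 ε).
min D↑ (21 st, q0=0, F={17}): 0:5→1,4→2 1:5→3,4→4 2:5→4,4→5 3:5→3,4→6 4:5→7,4→5 5:5→8,4→9 6:5→10,4→11 7:5→7,4→11 8:5→8,4→12 9:5→9,4→13 10:5→10,4→14 11:5→15,4→16 12:5→13,4→13 13:5→13,4→17 14:5→17,4→18 15:5→15,4→18 16:5→19,4→13 17:5→17,4→17 18:5→17,4→20 19:5→19,4→20 20:5→17,4→17 [Hopcroft].
'44444': |S_i|=[31, 28, 22, 13, 4, 1] end={s10} — reject; 5/5 single-dels accept.
'554545': |S_i|=[31, 29, 24, 19, 13, 8, 3] end={s10,s22,s41} ∉↓L; 6/6 single-dels accept.
'445454': N↓-sim [31, 28, 22, 15, 7, 3, 1] end={s10} rej; 6/6 del acc.
3 words, ⪯-incomp.


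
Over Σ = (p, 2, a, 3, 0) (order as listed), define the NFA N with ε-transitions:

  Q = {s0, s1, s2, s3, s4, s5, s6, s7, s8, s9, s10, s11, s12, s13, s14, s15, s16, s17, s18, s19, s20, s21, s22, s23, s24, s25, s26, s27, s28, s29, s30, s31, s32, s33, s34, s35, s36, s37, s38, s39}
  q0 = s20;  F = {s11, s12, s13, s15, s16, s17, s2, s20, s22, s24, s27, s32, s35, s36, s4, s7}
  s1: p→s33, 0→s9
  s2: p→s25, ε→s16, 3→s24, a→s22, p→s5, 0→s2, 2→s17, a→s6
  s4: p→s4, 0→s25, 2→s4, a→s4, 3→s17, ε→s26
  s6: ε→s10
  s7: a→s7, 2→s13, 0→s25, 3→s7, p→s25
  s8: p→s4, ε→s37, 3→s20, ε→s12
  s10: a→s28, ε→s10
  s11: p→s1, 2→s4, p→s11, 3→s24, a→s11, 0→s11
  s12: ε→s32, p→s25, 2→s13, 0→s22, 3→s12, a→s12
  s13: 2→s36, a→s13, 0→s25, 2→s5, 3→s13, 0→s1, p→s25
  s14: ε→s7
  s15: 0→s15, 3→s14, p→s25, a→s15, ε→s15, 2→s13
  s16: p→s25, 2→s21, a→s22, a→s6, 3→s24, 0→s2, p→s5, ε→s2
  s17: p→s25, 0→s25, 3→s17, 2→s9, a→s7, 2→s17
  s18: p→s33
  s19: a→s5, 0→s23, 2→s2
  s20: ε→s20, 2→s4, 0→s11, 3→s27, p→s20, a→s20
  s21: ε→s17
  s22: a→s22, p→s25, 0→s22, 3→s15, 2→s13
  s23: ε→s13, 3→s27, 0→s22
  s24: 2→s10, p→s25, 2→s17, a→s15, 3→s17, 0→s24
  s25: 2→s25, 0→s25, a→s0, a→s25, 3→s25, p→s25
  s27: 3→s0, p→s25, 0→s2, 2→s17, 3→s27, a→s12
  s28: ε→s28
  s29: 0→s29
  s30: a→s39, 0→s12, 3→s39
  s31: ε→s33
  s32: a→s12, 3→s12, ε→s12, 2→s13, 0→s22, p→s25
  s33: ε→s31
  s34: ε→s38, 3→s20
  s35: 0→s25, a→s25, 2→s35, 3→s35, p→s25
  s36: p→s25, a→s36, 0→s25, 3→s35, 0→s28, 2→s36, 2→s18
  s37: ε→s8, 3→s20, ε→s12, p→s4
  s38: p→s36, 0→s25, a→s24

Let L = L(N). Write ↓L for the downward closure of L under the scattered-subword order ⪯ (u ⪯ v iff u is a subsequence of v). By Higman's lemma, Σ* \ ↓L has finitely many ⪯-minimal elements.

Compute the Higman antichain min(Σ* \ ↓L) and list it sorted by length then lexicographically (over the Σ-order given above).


|Q|=40, |F|=16, |δ|=139 (20 ε).
min D↑ (15 st, q0=0, F={5}): 0:p→0,2→1,a→0,3→2,0→3 1:p→1,2→1,a→1,3→4,0→5 2:p→5,2→4,a→6,3→2,0→7 3:p→3,2→1,a→3,3→8,0→3 4:p→5,2→4,a→9,3→4,0→5 5:p→5,2→5,a→5,3→5,0→5 6:p→5,2→10,a→6,3→6,0→11 7:p→5,2→4,a→11,3→8,0→7 8:p→5,2→4,a→12,3→4,0→8 9:p→5,2→10,a→9,3→9,0→5 10:p→5,2→13,a→10,3→10,0→5 11:p→5,2→10,a→11,3→12,0→11 12:p→5,2→10,a→12,3→9,0→12 13:p→5,2→13,a→13,3→14,0→5 14:p→5,2→14,a→5,3→14,0→5.
'20': N↓-sim [30, 18, 7] end={s0,s1,s25,s28,s31,s33,s9} — reject; 2/2 del acc.
'3p': |S_i|=[30, 26, 5] end={s0,s25,s31,s33,s5} ∉↓L; 2/2 single-dels accept.
'0330': N↓-sim [30, 26, 18, 15, 7] end={s0,s1,s25,s28,s31,s33,s9} — reject; 4/4 del acc.
'3a223a': run [30, 26, 20, 12, 9, 3, 2] end={s0,s25} — reject; 6/6 del acc.
4 obstructions.

min(Σ*\↓L) = [20, 3p, 0330, 3a223a].


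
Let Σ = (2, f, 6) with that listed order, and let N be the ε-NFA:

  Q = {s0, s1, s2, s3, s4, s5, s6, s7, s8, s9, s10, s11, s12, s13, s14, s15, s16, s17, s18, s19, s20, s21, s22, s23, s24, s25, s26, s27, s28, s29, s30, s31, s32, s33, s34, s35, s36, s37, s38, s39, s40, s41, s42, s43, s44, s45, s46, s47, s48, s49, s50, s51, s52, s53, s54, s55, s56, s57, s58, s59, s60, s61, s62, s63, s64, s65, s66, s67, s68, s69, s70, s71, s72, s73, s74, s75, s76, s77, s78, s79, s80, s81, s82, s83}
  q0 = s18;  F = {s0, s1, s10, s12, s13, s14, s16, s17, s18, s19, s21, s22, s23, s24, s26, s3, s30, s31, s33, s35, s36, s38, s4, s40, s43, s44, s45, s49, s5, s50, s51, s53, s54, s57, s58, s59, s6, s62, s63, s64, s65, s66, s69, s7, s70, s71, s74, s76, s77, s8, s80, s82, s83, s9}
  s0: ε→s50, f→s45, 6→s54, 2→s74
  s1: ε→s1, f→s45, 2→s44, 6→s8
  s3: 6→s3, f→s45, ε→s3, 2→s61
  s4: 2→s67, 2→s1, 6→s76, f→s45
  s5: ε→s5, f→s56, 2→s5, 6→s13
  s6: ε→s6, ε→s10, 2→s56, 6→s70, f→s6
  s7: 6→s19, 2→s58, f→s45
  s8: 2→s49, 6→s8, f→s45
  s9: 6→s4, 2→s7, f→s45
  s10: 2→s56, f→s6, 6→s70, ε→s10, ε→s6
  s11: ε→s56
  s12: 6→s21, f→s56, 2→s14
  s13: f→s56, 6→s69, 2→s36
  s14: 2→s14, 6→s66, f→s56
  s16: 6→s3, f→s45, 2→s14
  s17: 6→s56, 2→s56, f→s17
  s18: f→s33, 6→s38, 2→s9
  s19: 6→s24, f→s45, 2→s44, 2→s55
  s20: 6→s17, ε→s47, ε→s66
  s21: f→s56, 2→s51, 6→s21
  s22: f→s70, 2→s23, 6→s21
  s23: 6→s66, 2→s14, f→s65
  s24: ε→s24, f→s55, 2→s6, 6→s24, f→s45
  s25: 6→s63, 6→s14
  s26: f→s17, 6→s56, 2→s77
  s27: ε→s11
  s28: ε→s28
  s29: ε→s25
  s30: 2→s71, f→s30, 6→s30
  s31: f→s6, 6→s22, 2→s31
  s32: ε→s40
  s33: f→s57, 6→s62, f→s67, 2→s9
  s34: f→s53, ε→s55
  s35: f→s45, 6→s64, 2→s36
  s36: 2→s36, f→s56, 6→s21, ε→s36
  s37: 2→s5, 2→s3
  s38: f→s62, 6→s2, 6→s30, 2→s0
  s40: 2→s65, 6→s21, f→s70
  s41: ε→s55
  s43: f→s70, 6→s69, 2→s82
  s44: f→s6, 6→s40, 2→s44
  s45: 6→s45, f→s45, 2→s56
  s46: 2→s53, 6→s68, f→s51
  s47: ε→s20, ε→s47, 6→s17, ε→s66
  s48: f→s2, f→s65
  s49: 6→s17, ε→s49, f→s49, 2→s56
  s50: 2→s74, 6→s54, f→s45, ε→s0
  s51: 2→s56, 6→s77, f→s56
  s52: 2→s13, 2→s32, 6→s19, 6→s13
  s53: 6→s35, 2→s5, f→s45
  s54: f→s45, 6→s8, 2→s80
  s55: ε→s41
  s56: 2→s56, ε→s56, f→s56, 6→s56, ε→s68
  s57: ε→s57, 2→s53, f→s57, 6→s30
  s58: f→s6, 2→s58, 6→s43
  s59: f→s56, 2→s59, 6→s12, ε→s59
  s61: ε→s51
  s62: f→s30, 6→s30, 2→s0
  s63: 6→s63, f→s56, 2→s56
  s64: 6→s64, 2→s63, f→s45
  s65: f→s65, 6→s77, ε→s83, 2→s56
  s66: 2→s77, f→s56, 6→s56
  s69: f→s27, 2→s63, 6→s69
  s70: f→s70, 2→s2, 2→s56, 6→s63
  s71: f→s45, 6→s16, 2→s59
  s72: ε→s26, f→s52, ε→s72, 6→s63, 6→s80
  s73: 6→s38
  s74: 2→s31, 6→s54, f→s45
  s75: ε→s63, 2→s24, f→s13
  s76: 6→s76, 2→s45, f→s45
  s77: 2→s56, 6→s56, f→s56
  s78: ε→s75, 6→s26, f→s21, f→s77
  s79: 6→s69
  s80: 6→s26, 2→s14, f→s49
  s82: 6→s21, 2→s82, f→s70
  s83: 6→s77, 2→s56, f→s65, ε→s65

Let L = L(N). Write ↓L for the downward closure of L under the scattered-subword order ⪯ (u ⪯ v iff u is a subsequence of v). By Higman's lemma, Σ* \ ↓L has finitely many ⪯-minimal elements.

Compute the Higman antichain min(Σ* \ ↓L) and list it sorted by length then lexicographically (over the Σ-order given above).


|Q|=84, |F|=54, |δ|=233 (36 ε).
min D↑ (52 st, q0=0, F={13}): 0:2→1,f→2,6→3 1:2→4,f→5,6→6 2:2→1,f→7,6→8 3:2→9,f→8,6→10 4:2→11,f→5,6→12 5:2→13,f→5,6→5 6:2→14,f→5,6→15 7:2→16,f→7,6→10 8:2→9,f→10,6→10 9:2→17,f→5,6→18 10:2→19,f→10,6→10 11:2→11,f→20,6→21 12:2→22,f→5,6→23 13:2→13,f→13,6→13 14:2→22,f→5,6→24 15:2→5,f→5,6→15 16:2→25,f→5,6→26 17:2→27,f→5,6→18 18:2→28,f→5,6→24 19:2→29,f→5,6→30 20:2→13,f→20,6→31 21:2→32,f→31,6→33 22:2→22,f→20,6→34 23:2→20,f→5,6→23 24:2→35,f→5,6→24 25:2→25,f→13,6→36 26:2→37,f→5,6→38 27:2→27,f→20,6→39 28:2→40,f→35,6→41 29:2→29,f→13,6→42 30:2→40,f→5,6→43 31:2→13,f→31,6→44 32:2→32,f→31,6→45 33:2→44,f→13,6→33 34:2→46,f→31,6→45 35:2→13,f→35,6→47 36:2→37,f→13,6→33 37:2→37,f→13,6→45 38:2→44,f→5,6→38 39:2→48,f→31,6→45 40:2→40,f→13,6→49 41:2→50,f→47,6→13 42:2→40,f→13,6→45 43:2→51,f→5,6→43 44:2→13,f→13,6→44 45:2→51,f→13,6→45 46:2→13,f→46,6→50 47:2→13,f→47,6→13 48:2→40,f→46,6→49 49:2→50,f→13,6→13 50:2→13,f→13,6→13 51:2→13,f→13,6→50 (ε-aug+det+¬).
'2f2': N↓-sim [63, 57, 17, 3] end={s2,s56,s68} — reject; 3/3 deletions ∈↓L.
'26622': run [63, 57, 46, 29, 15, 3] end={s2,s56,s68} — reject; 5/5 del acc.
'ff22f': run [63, 61, 37, 25, 17, 4] end={s11,s27,s56,s68} ∉↓L; 5/5 del acc.
'6622f': run [63, 55, 39, 26, 11, 2] end={s56,s68} — reject; 5/5 single-dels accept.
'22266f': run [63, 57, 46, 36, 25, 10, 4] end={s11,s27,s56,s68} ∉↓L; 6/6 deletions ∈↓L.
'626266': |S_i|=[63, 55, 41, 26, 15, 6, 2] end={s56,s68} rej; 6/6 single-dels accept.
6 obstructions.

A = [2f2, 26622, ff22f, 6622f, 22266f, 626266].


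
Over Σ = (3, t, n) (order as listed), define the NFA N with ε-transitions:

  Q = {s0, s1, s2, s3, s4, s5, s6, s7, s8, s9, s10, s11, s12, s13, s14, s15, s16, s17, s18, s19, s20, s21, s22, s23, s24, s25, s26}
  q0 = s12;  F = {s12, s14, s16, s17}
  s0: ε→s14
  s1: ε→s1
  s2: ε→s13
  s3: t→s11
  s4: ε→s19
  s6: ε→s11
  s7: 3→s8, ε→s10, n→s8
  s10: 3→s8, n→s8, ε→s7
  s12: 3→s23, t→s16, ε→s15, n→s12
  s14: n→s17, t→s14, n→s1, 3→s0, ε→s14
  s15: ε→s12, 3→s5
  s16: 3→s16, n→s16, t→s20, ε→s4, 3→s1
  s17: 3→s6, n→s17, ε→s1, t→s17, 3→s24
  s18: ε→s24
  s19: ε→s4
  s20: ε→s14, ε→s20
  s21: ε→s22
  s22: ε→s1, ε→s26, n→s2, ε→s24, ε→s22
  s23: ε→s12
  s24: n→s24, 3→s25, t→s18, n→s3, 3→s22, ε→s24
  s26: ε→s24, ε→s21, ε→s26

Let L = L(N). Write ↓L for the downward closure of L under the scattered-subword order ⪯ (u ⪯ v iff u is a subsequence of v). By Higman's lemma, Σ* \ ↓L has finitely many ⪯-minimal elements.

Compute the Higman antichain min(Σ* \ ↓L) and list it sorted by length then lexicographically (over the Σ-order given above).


A = [ttn3].

|Q|=27, |F|=4, |δ|=53 (26 ε).
min D↑ (5 st, q0=0, F={4}): 0:3→0,t→1,n→0 1:3→1,t→2,n→1 2:3→2,t→2,n→3 3:3→4,t→3,n→3 4:3→4,t→4,n→4.
'ttn3': N↓-sim [23, 19, 16, 13, 12] end={s1,s11,s13,s18,s2,s21,s22,s24,s25,s26,s3,s6} ∉↓L; 4/4 del acc.
1 words, ⪯-incomp.


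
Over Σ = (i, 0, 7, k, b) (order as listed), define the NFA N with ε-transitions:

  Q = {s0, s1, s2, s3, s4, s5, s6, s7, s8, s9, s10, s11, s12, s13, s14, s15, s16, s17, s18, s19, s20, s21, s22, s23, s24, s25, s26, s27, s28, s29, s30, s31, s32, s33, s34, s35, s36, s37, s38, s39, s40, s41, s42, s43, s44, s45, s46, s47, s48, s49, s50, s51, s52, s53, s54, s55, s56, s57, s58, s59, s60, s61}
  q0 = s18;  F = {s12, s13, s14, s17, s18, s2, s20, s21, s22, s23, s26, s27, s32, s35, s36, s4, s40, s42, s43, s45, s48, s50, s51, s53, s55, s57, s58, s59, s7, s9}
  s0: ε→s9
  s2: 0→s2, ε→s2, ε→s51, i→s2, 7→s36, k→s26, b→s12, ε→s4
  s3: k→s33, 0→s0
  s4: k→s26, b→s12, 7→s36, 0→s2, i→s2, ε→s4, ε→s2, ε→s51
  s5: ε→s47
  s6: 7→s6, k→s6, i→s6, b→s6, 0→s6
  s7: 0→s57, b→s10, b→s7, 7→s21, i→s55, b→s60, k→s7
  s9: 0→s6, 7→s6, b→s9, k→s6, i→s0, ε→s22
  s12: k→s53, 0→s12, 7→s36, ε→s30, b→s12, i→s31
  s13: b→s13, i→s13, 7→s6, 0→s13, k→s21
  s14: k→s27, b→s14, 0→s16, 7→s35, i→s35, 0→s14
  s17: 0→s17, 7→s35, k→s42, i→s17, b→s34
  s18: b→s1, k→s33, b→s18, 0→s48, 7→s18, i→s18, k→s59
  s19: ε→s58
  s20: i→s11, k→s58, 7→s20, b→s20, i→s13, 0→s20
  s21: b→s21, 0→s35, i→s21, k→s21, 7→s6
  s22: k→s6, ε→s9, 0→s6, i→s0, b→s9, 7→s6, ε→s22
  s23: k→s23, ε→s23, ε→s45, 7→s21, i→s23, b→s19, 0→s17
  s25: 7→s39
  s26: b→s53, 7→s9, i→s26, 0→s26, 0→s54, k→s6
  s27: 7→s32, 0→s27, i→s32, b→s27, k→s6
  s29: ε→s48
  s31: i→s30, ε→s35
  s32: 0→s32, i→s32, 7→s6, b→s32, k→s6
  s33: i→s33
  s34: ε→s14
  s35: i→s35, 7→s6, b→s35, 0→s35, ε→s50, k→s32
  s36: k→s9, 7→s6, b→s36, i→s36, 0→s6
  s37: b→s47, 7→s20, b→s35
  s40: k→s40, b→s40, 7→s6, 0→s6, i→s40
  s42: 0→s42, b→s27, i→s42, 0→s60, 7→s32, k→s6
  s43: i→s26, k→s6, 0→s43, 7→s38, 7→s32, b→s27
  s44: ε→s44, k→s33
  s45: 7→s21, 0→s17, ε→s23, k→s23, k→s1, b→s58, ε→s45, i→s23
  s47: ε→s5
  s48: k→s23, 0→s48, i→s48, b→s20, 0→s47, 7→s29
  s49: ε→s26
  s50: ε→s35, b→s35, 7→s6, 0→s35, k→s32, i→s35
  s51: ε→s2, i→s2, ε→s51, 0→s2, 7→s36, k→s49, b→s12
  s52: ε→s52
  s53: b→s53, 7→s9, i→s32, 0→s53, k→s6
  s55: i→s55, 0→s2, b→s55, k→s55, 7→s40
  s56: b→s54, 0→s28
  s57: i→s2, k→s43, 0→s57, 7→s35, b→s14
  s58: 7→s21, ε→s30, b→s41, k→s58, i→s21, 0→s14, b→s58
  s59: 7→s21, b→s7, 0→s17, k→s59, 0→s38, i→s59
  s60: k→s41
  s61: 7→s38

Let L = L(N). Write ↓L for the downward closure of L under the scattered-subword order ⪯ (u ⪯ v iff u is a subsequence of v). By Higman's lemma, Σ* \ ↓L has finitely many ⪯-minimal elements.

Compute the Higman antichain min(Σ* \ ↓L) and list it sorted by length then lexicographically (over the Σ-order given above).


|Q|=62, |F|=30, |δ|=210 (29 ε).
min D↑ (26 st, q0=0, F={13}): 0:i→0,0→1,7→0,k→2,b→0 1:i→1,0→1,7→1,k→3,b→4 2:i→2,0→5,7→6,k→2,b→7 3:i→3,0→5,7→6,k→3,b→8 4:i→9,0→4,7→4,k→8,b→4 5:i→5,0→5,7→10,k→11,b→12 6:i→6,0→10,7→13,k→6,b→6 7:i→14,0→15,7→6,k→7,b→7 8:i→6,0→12,7→6,k→8,b→8 9:i→9,0→9,7→13,k→6,b→9 10:i→10,0→10,7→13,k→16,b→10 11:i→11,0→11,7→16,k→13,b→17 12:i→10,0→12,7→10,k→17,b→12 13:i→13,0→13,7→13,k→13,b→13 14:i→14,0→18,7→19,k→14,b→14 15:i→18,0→15,7→10,k→20,b→12 16:i→16,0→16,7→13,k→13,b→16 17:i→16,0→17,7→16,k→13,b→17 18:i→18,0→18,7→21,k→22,b→23 19:i→19,0→13,7→13,k→19,b→19 20:i→22,0→20,7→16,k→13,b→17 21:i→21,0→13,7→13,k→24,b→21 22:i→22,0→22,7→24,k→13,b→25 23:i→10,0→23,7→21,k→25,b→23 24:i→24,0→13,7→13,k→13,b→24 25:i→16,0→25,7→24,k→13,b→25 (ε-aug+det+¬).
'k77': N↓-sim [49, 41, 11, 1] end={s6} rej; 3/3 deletions ∈↓L.
'0bi7': run [49, 42, 23, 13, 1] end={s6} ∉↓L; 4/4 deletions ∈↓L.
'k0kk': N↓-sim [49, 41, 29, 15, 2] end={s41,s6} ∉↓L; 4/4 single-dels accept.
'kbi70': run [49, 41, 34, 21, 6, 1] end={s6} rej; 5/5 single-dels accept.
4 obstructions.

A = [k77, 0bi7, k0kk, kbi70].


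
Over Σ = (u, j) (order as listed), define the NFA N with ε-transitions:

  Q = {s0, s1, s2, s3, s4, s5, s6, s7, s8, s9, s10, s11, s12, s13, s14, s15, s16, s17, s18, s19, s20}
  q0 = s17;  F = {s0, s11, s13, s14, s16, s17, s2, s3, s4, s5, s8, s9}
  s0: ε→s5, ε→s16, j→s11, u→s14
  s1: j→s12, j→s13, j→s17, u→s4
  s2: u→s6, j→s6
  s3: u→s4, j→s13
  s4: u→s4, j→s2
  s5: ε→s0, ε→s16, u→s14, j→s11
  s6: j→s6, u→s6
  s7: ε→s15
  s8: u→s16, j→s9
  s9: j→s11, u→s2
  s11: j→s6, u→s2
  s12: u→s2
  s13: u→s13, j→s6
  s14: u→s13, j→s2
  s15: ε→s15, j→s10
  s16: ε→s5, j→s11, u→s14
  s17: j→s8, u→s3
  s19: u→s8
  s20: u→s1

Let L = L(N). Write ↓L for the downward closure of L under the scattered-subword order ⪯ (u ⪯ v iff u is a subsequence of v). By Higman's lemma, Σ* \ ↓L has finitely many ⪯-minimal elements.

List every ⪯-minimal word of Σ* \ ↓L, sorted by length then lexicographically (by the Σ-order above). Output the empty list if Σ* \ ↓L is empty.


|Q|=21, |F|=12, |δ|=41 (7 ε).
min D↑ (11 st, q0=0, F={8}): 0:u→1,j→2 1:u→3,j→4 2:u→5,j→6 3:u→3,j→7 4:u→4,j→8 5:u→9,j→10 6:u→7,j→10 7:u→8,j→8 8:u→8,j→8 9:u→4,j→7 10:u→7,j→8 [Hopcroft].
'ujj': run [13, 10, 4, 1] end={s6} — reject; 3/3 deletions ∈↓L.
'uuju': N↓-sim [13, 10, 5, 2, 1] end={s6} rej; 4/4 del acc.
'jjuu': |S_i|=[13, 10, 4, 2, 1] end={s6} ∉↓L; 4/4 deletions ∈↓L.
'jjuj': |S_i|=[13, 10, 4, 2, 1] end={s6} rej; 4/4 deletions ∈↓L.
'jjjj': N↓-sim [13, 10, 4, 3, 1] end={s6} rej; 4/4 del acc.
'juuuj': run [13, 10, 8, 4, 2, 1] end={s6} ∉↓L; 5/5 single-dels accept.
6 minimals (antichain).

Antichain: [ujj, uuju, jjuu, jjuj, jjjj, juuuj].


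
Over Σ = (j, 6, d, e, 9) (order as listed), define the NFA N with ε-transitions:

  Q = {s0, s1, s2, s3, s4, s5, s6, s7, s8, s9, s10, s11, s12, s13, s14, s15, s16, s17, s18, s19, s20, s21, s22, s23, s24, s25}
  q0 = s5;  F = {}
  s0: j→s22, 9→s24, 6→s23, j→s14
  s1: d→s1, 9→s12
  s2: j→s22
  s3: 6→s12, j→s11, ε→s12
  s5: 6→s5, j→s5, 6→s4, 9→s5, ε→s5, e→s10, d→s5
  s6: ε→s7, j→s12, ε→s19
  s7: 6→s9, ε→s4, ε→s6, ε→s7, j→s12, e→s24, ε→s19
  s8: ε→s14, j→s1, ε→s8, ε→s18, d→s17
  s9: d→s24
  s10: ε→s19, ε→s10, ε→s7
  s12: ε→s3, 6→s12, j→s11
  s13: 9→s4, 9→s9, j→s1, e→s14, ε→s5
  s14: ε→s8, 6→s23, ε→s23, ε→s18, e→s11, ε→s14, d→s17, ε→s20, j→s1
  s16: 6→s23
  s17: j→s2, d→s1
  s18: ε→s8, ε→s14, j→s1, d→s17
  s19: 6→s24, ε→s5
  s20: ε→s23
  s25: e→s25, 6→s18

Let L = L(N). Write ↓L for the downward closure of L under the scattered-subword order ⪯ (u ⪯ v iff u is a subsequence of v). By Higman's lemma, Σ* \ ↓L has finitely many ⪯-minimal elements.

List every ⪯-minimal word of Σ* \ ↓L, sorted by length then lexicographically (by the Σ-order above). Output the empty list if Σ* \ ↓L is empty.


|Q|=26, |F|=0, |δ|=65 (25 ε).
min D↑ (1 st, q0=0, F={0}): 0:j→0,6→0,d→0,e→0,9→0 [Hopcroft].
ε ∈ L(D↑) ⇒ ↓L = ∅.

Antichain: [ε].


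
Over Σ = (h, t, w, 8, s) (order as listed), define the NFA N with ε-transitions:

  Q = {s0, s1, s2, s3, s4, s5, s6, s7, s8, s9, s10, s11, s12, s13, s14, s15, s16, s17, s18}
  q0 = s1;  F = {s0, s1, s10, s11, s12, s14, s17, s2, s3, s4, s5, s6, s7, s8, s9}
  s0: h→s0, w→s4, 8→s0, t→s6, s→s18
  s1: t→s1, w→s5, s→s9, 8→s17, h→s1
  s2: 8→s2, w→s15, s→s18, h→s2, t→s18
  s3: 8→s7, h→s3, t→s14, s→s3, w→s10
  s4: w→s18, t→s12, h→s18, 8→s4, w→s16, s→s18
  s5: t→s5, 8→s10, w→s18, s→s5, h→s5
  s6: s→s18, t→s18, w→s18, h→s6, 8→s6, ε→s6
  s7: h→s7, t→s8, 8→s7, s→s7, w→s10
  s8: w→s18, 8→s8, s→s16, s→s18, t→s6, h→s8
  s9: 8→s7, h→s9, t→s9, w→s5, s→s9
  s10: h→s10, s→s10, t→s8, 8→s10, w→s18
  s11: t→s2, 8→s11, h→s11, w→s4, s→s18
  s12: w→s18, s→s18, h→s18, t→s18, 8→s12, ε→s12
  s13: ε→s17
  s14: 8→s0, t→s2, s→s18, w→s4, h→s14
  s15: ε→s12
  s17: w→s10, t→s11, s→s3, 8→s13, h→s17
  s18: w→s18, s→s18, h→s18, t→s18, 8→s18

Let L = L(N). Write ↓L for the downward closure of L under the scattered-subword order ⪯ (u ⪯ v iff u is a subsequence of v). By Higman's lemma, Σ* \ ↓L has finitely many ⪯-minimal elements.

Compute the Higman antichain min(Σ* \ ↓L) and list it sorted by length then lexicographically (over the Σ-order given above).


min(Σ*\↓L) = [ww, 8ts, 8ttt, 8twh, s8tw].

|Q|=19, |F|=15, |δ|=86 (4 ε).
min D↑ (16 st, q0=0, F={4}): 0:h→0,t→0,w→1,8→2,s→3 1:h→1,t→1,w→4,8→5,s→1 2:h→2,t→6,w→5,8→2,s→7 3:h→3,t→3,w→1,8→8,s→3 4:h→4,t→4,w→4,8→4,s→4 5:h→5,t→9,w→4,8→5,s→5 6:h→6,t→10,w→11,8→6,s→4 7:h→7,t→12,w→5,8→8,s→7 8:h→8,t→9,w→5,8→8,s→8 9:h→9,t→13,w→4,8→9,s→4 10:h→10,t→4,w→14,8→10,s→4 11:h→4,t→14,w→4,8→11,s→4 12:h→12,t→10,w→11,8→15,s→4 13:h→13,t→4,w→4,8→13,s→4 14:h→4,t→4,w→4,8→14,s→4 15:h→15,t→13,w→11,8→15,s→4.
'ww': run [19, 9, 2] end={s16,s18} — reject; 2/2 single-dels accept.
'8ts': N↓-sim [19, 16, 11, 2] end={s16,s18} — reject; 3/3 deletions ∈↓L.
'8ttt': |S_i|=[19, 16, 11, 5, 1] end={s18} rej; 4/4 single-dels accept.
'8twh': |S_i|=[19, 16, 11, 5, 1] end={s18} rej; 4/4 single-dels accept.
's8tw': N↓-sim [19, 15, 11, 5, 1] end={s18} rej; 4/4 del acc.
5 obstructions.


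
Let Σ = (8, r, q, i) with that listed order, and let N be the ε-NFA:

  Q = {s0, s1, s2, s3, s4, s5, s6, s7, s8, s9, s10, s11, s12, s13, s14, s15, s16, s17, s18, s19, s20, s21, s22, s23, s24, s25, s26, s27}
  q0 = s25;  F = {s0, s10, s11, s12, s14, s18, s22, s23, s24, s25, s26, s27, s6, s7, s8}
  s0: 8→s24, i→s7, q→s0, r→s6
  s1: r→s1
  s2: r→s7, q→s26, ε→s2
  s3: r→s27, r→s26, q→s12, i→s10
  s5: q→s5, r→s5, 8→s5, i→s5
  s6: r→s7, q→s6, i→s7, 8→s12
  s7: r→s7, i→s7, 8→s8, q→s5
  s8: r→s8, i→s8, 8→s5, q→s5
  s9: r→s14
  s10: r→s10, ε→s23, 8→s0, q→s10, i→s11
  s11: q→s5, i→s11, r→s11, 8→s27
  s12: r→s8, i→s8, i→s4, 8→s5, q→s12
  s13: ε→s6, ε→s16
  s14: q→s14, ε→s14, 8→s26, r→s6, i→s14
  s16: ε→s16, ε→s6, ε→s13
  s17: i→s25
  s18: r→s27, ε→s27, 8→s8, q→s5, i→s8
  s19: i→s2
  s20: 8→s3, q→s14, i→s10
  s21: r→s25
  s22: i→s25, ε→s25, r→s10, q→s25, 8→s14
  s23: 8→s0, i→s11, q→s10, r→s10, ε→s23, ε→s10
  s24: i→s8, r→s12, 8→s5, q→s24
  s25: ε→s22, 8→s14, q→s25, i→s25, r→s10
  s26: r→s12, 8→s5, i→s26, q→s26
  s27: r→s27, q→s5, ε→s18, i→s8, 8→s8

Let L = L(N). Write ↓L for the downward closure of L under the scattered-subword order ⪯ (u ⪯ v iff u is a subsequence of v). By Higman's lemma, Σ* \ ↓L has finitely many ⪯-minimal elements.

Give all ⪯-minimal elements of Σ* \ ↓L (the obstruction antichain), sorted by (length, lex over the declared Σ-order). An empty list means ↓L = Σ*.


|Q|=28, |F|=15, |δ|=93 (14 ε).
min D↑ (13 st, q0=0, F={7}): 0:8→1,r→2,q→0,i→0 1:8→3,r→4,q→1,i→1 2:8→5,r→2,q→2,i→6 3:8→7,r→8,q→3,i→3 4:8→8,r→9,q→4,i→9 5:8→10,r→4,q→5,i→9 6:8→11,r→6,q→7,i→6 7:8→7,r→7,q→7,i→7 8:8→7,r→12,q→8,i→12 9:8→12,r→9,q→7,i→9 10:8→7,r→8,q→10,i→12 11:8→12,r→11,q→7,i→12 12:8→7,r→12,q→7,i→12 [Hopcroft].
'888': N↓-sim [17, 12, 6, 1] end={s5} rej; 3/3 single-dels accept.
'riq': N↓-sim [17, 13, 7, 1] end={s5} rej; 3/3 del acc.
'8rrq': |S_i|=[17, 12, 8, 5, 1] end={s5} ∉↓L; 4/4 single-dels accept.
'ri8i8': N↓-sim [17, 13, 7, 4, 2, 1] end={s5} ∉↓L; 5/5 single-dels accept.
4 minimals (antichain).

A = [888, riq, 8rrq, ri8i8].


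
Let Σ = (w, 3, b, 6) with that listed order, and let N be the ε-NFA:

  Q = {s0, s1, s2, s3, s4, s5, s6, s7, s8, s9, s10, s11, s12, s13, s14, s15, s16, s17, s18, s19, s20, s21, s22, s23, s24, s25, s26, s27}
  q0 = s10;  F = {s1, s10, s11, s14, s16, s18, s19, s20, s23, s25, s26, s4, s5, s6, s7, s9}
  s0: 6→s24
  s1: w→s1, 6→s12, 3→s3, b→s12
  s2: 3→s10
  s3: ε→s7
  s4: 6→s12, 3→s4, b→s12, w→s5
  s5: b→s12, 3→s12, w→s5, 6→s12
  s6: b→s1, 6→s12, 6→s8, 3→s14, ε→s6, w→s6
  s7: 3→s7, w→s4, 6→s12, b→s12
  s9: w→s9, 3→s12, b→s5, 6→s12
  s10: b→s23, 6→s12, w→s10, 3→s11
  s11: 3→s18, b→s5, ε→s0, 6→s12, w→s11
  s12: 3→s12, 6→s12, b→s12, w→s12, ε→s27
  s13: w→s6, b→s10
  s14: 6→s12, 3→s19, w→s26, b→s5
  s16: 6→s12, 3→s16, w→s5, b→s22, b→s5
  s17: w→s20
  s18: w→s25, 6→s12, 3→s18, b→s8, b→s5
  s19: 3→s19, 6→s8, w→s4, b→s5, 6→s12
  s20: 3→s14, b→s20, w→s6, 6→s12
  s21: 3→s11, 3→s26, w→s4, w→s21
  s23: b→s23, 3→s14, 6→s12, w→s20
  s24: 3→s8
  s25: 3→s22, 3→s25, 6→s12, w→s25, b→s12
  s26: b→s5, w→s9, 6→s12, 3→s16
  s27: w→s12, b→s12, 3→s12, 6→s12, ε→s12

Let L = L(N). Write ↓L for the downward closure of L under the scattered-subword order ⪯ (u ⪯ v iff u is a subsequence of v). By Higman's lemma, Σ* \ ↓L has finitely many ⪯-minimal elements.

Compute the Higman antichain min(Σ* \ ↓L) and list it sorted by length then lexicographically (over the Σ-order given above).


|Q|=28, |F|=16, |δ|=92 (5 ε).
min D↑ (17 st, q0=0, F={3}): 0:w→0,3→1,b→2,6→3 1:w→1,3→4,b→5,6→3 2:w→6,3→7,b→2,6→3 3:w→3,3→3,b→3,6→3 4:w→8,3→4,b→5,6→3 5:w→5,3→3,b→3,6→3 6:w→9,3→7,b→6,6→3 7:w→10,3→11,b→5,6→3 8:w→8,3→8,b→3,6→3 9:w→9,3→7,b→12,6→3 10:w→13,3→14,b→5,6→3 11:w→15,3→11,b→5,6→3 12:w→12,3→16,b→3,6→3 13:w→13,3→3,b→5,6→3 14:w→5,3→14,b→5,6→3 15:w→5,3→15,b→3,6→3 16:w→15,3→16,b→3,6→3 [Hopcroft].
'6': |S_i|=[23, 4] end={s12,s24,s27,s8} ∉↓L; 1/1 deletions ∈↓L.
'3b3': |S_i|=[23, 18, 5, 2] end={s12,s27} rej; 3/3 del acc.
'3bb': N↓-sim [23, 18, 5, 2] end={s12,s27} ∉↓L; 3/3 del acc.
'33wb': run [23, 18, 11, 6, 2] end={s12,s27} ∉↓L; 4/4 single-dels accept.
'bwwbb': |S_i|=[23, 17, 16, 15, 8, 2] end={s12,s27} ∉↓L; 5/5 single-dels accept.
'b3ww3': run [23, 17, 13, 8, 4, 2] end={s12,s27} ∉↓L; 5/5 deletions ∈↓L.
6 minimals (antichain).

min(Σ*\↓L) = [6, 3b3, 3bb, 33wb, bwwbb, b3ww3].


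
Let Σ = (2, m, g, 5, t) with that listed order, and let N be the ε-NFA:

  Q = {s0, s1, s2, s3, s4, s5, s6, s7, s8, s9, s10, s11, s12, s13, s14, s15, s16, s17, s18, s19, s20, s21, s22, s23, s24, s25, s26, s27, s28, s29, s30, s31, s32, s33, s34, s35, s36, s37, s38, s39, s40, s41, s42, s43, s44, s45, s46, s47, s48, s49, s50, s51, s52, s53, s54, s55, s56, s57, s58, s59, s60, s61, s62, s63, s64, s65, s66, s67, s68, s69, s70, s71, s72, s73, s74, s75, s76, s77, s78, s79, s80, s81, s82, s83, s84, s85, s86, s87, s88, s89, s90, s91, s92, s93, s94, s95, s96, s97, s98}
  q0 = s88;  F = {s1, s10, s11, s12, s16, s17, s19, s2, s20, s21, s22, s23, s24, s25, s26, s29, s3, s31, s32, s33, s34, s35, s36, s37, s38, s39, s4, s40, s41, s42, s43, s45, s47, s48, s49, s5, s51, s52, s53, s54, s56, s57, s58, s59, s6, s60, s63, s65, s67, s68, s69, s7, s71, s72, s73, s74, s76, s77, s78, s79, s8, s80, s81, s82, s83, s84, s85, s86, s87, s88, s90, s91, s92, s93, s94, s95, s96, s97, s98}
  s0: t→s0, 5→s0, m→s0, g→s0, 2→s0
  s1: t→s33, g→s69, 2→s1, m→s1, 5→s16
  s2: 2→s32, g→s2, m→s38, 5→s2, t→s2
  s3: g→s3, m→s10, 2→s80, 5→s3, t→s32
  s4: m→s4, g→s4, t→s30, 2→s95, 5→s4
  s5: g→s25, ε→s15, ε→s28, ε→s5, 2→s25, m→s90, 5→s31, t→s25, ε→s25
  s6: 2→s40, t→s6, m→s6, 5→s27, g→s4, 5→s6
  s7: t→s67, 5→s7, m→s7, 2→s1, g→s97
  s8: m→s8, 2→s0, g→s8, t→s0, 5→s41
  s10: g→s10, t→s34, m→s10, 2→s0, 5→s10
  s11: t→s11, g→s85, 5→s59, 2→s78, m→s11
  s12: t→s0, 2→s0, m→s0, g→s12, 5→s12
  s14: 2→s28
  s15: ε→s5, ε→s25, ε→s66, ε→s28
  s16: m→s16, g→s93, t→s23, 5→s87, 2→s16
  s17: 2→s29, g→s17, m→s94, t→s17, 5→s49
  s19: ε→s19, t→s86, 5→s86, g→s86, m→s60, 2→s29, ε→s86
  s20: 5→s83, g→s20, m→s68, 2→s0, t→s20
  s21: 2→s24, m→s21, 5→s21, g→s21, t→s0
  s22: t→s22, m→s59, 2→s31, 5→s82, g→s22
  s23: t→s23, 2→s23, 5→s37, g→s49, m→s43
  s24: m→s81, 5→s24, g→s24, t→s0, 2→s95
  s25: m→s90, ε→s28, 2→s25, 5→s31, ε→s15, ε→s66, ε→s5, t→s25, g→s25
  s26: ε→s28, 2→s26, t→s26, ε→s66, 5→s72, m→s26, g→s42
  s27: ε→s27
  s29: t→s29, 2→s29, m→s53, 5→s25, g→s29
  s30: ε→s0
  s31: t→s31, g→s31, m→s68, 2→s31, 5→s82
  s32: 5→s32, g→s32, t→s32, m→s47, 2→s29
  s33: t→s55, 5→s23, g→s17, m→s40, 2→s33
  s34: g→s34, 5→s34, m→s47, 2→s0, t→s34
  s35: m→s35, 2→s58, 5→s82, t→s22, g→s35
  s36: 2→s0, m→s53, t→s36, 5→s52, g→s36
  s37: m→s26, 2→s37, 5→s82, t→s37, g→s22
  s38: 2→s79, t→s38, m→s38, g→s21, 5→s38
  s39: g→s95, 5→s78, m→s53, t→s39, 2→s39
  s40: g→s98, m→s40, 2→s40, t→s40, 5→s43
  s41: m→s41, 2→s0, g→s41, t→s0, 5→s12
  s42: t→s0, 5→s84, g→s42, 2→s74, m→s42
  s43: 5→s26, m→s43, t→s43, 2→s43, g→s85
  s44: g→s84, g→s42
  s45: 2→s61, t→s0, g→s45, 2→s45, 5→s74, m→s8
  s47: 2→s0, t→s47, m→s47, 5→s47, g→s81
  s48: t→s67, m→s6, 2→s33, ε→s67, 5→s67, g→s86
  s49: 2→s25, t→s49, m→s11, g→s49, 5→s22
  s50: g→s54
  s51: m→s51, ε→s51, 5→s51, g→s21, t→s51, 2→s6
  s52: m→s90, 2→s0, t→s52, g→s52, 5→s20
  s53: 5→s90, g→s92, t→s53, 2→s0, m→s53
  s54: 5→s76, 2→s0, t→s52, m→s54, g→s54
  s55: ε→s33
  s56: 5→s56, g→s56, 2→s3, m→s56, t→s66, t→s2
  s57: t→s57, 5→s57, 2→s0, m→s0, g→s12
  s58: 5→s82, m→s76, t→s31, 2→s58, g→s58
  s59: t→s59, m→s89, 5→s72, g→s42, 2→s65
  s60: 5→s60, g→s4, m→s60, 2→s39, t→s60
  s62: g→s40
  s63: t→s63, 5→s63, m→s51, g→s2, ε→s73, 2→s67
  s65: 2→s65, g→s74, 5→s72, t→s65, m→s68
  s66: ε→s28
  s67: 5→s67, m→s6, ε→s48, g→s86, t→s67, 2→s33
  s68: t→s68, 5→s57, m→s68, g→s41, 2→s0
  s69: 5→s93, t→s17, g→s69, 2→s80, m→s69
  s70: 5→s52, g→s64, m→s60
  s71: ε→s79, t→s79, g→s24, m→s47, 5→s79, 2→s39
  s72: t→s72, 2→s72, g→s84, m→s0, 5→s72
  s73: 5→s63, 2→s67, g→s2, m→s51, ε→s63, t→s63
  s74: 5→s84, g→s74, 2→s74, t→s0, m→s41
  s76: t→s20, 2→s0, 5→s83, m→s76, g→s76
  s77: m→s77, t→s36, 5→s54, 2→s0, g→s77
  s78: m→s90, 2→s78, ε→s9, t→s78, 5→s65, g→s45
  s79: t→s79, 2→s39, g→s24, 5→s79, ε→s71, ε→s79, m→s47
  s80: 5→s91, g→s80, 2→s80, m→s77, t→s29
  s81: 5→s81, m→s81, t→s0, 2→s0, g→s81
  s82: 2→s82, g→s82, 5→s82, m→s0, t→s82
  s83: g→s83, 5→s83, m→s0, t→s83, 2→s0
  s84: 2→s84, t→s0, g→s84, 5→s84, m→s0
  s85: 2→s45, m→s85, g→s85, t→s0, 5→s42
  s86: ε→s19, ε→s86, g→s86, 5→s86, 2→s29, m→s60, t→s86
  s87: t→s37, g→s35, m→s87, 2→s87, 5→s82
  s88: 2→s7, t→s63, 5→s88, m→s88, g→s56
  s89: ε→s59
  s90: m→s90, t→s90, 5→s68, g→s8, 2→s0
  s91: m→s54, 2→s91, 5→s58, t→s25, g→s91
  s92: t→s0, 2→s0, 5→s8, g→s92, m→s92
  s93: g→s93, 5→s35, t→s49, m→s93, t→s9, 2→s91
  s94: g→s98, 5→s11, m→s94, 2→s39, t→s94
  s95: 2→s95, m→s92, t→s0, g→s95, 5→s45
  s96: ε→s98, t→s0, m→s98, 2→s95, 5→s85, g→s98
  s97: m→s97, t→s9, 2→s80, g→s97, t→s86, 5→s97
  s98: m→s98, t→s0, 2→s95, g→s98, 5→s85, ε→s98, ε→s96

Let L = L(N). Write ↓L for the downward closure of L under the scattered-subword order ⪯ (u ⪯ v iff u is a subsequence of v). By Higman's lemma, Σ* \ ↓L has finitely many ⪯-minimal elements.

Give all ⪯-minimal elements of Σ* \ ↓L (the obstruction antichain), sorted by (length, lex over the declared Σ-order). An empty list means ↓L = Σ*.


min(Σ*\↓L) = [g2m2, tmgt, 22555m].

|Q|=99, |F|=79, |δ|=448 (35 ε).
min D↑ (74 st, q0=0, F={30}): 0:2→1,m→0,g→2,5→0,t→3 1:2→4,m→1,g→5,5→1,t→6 2:2→7,m→2,g→2,5→2,t→8 3:2→6,m→9,g→8,5→3,t→3 4:2→4,m→4,g→10,5→11,t→12 5:2→13,m→5,g→5,5→5,t→14 6:2→12,m→15,g→14,5→6,t→6 7:2→13,m→16,g→7,5→7,t→17 8:2→17,m→18,g→8,5→8,t→8 9:2→15,m→9,g→19,5→9,t→9 10:2→13,m→10,g→10,5→20,t→21 11:2→11,m→11,g→20,5→22,t→23 12:2→12,m→24,g→21,5→23,t→12 13:2→13,m→25,g→13,5→26,t→27 14:2→27,m→28,g→14,5→14,t→14 15:2→24,m→15,g→29,5→15,t→15 16:2→30,m→16,g→16,5→16,t→31 17:2→27,m→32,g→17,5→17,t→17 18:2→33,m→18,g→19,5→18,t→18 19:2→34,m→19,g→19,5→19,t→30 20:2→26,m→20,g→20,5→35,t→36 21:2→27,m→37,g→21,5→36,t→21 22:2→22,m→22,g→35,5→38,t→39 23:2→23,m→40,g→36,5→39,t→23 24:2→24,m→24,g→41,5→40,t→24 25:2→30,m→25,g→25,5→42,t→43 26:2→26,m→42,g→26,5→44,t→45 27:2→27,m→46,g→27,5→45,t→27 28:2→47,m→28,g→29,5→28,t→28 29:2→48,m→29,g→29,5→29,t→30 30:2→30,m→30,g→30,5→30,t→30 31:2→30,m→32,g→31,5→31,t→31 32:2→30,m→32,g→49,5→32,t→32 33:2→47,m→32,g→34,5→33,t→33 34:2→48,m→49,g→34,5→34,t→30 35:2→44,m→35,g→35,5→38,t→50 36:2→45,m→51,g→36,5→50,t→36 37:2→47,m→37,g→41,5→51,t→37 38:2→38,m→30,g→38,5→38,t→38 39:2→39,m→52,g→50,5→38,t→39 40:2→40,m→40,g→53,5→52,t→40 41:2→48,m→41,g→41,5→53,t→30 42:2→30,m→42,g→42,5→54,t→55 43:2→30,m→46,g→43,5→55,t→43 44:2→44,m→54,g→44,5→38,t→56 45:2→45,m→57,g→45,5→56,t→45 46:2→30,m→46,g→58,5→57,t→46 47:2→47,m→46,g→48,5→59,t→47 48:2→48,m→58,g→48,5→60,t→30 49:2→30,m→49,g→49,5→49,t→30 50:2→56,m→61,g→50,5→38,t→50 51:2→59,m→51,g→53,5→61,t→51 52:2→52,m→52,g→62,5→63,t→52 53:2→60,m→53,g→53,5→62,t→30 54:2→30,m→54,g→54,5→64,t→65 55:2→30,m→57,g→55,5→65,t→55 56:2→56,m→66,g→56,5→38,t→56 57:2→30,m→57,g→67,5→66,t→57 58:2→30,m→58,g→58,5→67,t→30 59:2→59,m→57,g→60,5→68,t→59 60:2→60,m→67,g→60,5→69,t→30 61:2→68,m→61,g→62,5→63,t→61 62:2→69,m→62,g→62,5→70,t→30 63:2→63,m→30,g→70,5→63,t→63 64:2→30,m→30,g→64,5→64,t→64 65:2→30,m→66,g→65,5→64,t→65 66:2→30,m→66,g→71,5→72,t→66 67:2→30,m→67,g→67,5→71,t→30 68:2→68,m→66,g→69,5→63,t→68 69:2→69,m→71,g→69,5→70,t→30 70:2→70,m→30,g→70,5→70,t→30 71:2→30,m→71,g→71,5→73,t→30 72:2→30,m→30,g→73,5→72,t→72 73:2→30,m→30,g→73,5→73,t→30.
'g2m2': N↓-sim [89, 70, 46, 20, 1] end={s0} ∉↓L; 4/4 del acc.
'tmgt': run [89, 71, 45, 19, 2] end={s0,s30} rej; 4/4 single-dels accept.
'22555m': run [89, 81, 61, 44, 25, 7, 1] end={s0} ∉↓L; 6/6 del acc.
3 minimals (antichain).


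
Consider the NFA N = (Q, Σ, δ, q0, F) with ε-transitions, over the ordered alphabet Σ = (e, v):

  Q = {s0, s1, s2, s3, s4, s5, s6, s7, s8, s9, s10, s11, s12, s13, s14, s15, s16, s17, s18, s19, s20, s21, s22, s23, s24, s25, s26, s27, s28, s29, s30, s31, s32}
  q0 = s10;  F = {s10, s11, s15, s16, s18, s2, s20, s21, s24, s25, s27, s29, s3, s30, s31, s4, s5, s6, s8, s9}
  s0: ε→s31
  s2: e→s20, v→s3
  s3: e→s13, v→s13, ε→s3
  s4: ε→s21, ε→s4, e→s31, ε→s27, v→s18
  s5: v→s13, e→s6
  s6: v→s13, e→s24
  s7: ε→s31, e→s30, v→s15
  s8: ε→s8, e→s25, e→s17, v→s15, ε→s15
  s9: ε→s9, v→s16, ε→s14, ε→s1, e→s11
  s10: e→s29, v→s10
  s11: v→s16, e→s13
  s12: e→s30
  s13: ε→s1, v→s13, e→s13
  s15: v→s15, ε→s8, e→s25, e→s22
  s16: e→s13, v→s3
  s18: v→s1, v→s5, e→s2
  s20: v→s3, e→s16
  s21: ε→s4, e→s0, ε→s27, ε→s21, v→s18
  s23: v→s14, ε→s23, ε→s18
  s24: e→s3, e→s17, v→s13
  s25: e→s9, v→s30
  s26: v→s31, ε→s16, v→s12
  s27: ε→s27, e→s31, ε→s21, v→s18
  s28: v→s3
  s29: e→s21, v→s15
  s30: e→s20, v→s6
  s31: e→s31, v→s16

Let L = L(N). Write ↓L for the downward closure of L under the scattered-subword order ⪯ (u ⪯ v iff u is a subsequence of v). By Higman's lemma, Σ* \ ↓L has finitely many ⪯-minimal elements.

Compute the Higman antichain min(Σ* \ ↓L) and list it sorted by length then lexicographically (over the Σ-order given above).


|Q|=33, |F|=20, |δ|=74 (21 ε).
min D↑ (18 st, q0=0, F={12}): 0:e→1,v→0 1:e→2,v→3 2:e→4,v→5 3:e→6,v→3 4:e→4,v→7 5:e→8,v→9 6:e→10,v→11 7:e→12,v→13 8:e→14,v→13 9:e→15,v→12 10:e→16,v→7 11:e→14,v→15 12:e→12,v→12 13:e→12,v→12 14:e→7,v→13 15:e→17,v→12 16:e→12,v→7 17:e→13,v→12.
'eeeve': run [26, 25, 22, 14, 4, 2] end={s1,s13} ∉↓L; 5/5 del acc.
'eevvv': run [26, 25, 22, 12, 7, 2] end={s1,s13} ∉↓L; 5/5 single-dels accept.
'eveeee': N↓-sim [26, 25, 19, 15, 10, 6, 2] end={s1,s13} — reject; 6/6 deletions ∈↓L.
3 obstructions.

min(Σ*\↓L) = [eeeve, eevvv, eveeee].


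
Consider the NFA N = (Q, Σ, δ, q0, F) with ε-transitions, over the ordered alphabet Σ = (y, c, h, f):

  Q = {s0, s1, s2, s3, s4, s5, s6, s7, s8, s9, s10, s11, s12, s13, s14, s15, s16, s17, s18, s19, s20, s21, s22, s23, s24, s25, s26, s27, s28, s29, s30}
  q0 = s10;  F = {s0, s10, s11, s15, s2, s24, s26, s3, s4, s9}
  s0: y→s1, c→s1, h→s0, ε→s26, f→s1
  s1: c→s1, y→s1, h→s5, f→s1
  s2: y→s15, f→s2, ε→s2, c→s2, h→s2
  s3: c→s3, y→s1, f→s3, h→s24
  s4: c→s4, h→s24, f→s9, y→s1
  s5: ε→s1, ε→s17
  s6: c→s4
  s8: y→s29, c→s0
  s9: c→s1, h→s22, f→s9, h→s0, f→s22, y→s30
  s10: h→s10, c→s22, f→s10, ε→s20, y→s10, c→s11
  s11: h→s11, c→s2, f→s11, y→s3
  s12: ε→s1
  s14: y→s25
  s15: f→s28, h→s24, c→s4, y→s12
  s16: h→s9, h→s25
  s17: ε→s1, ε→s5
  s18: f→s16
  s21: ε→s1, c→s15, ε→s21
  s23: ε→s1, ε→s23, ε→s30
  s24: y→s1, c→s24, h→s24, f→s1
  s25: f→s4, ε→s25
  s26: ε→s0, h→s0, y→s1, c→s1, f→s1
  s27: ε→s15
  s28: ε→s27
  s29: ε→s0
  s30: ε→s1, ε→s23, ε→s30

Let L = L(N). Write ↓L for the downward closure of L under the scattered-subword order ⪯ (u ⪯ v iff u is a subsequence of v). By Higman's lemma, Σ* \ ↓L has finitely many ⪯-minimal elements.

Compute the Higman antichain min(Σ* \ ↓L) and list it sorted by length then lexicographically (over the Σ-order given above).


min(Σ*\↓L) = [cyy, cyhf, ccycfc].

|Q|=31, |F|=10, |δ|=77 (21 ε).
min D↑ (10 st, q0=0, F={4}): 0:y→0,c→1,h→0,f→0 1:y→2,c→3,h→1,f→1 2:y→4,c→2,h→5,f→2 3:y→6,c→3,h→3,f→3 4:y→4,c→4,h→4,f→4 5:y→4,c→5,h→5,f→4 6:y→4,c→7,h→5,f→6 7:y→4,c→7,h→5,f→8 8:y→4,c→4,h→9,f→8 9:y→4,c→4,h→9,f→4 [Hopcroft].
'cyy': run [20, 18, 16, 6] end={s1,s12,s17,s23,s30,s5} rej; 3/3 single-dels accept.
'cyhf': run [20, 18, 16, 7, 3] end={s1,s17,s5} ∉↓L; 4/4 single-dels accept.
'ccycfc': N↓-sim [20, 18, 17, 15, 11, 9, 3] end={s1,s17,s5} ∉↓L; 6/6 single-dels accept.
3 words, ⪯-incomp.
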